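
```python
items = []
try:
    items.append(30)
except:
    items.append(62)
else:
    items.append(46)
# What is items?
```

Step-by-step execution trace:
1. try: `items.append(30)` → items = [30]. No exception raised.
2. `except` is skipped.
3. `else` runs (try completed without exception): `items.append(46)` → items = [30, 46].
Result: [30, 46]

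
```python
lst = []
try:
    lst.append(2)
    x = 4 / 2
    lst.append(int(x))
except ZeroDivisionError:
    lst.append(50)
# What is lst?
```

Step-by-step execution trace:
1. try: `lst.append(2)` → lst = [2].
2. `x = 4 / 2` → x = 2.0. No exception raised.
3. `lst.append(int(x))` → lst = [2, 2].
4. `except ZeroDivisionError` is skipped (no exception was raised).
Result: [2, 2]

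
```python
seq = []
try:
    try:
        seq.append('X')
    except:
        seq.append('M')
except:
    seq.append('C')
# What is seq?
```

Step-by-step execution trace:
1. Inner try: `seq.append('X')` → seq = ['X']. No exception raised.
2. Inner `except` is skipped.
3. Inner try completes normally; outer `except` is skipped.
Result: ['X']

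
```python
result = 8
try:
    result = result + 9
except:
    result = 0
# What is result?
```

Step-by-step execution trace:
1. result starts at 8.
2. try: `result = result + 9` → result = 17. No exception raised.
3. `except` is skipped.
Result: 17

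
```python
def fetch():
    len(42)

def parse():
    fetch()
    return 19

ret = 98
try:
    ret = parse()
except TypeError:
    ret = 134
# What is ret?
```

Step-by-step execution trace:
1. ret starts at 98.
2. try: `parse()` calls `fetch()`.
3. `fetch()` evaluates `len(42)`, which raises TypeError; it propagates through parse (uncaught).
4. `return 19` in parse is not reached; the assignment to ret does not complete.
5. `except TypeError` matches → ret = 134.
Result: 134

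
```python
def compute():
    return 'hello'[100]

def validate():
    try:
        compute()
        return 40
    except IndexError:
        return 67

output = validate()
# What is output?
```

Step-by-step execution trace:
1. `validate()` calls `compute()`.
2. `compute()` evaluates `'hello'[100]`, which raises IndexError; it propagates to the caller.
3. `return 40` is not reached.
4. `except IndexError` in validate matches → returns 67.
5. output = 67.
Result: 67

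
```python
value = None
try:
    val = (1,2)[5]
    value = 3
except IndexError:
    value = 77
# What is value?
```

Step-by-step execution trace:
1. `val = (1,2)[5]` raises IndexError.
2. `value = 3` is not reached.
3. `except IndexError` matches → value = 77.
Result: 77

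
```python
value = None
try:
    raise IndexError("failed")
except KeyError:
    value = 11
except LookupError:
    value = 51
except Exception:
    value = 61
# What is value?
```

Step-by-step execution trace:
1. `raise IndexError(...)` raises IndexError.
2. `except KeyError` does not match (IndexError is not a subclass of KeyError); skipped.
3. `except LookupError` matches (IndexError is a subclass of LookupError) → value = 51.
4. `except Exception` is not reached.
Result: 51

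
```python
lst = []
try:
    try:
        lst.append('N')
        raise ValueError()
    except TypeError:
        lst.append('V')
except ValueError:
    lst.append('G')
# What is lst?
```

Step-by-step execution trace:
1. Inner try: `lst.append('N')` → lst = ['N'].
2. `raise ValueError()` raises ValueError.
3. Inner `except TypeError` does not match ValueError; exception propagates to outer try.
4. Outer `except ValueError` matches → `lst.append('G')` → lst = ['N', 'G'].
Result: ['N', 'G']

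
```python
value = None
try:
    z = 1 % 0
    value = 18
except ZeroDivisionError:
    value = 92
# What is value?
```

Step-by-step execution trace:
1. `z = 1 % 0` raises ZeroDivisionError.
2. `value = 18` is not reached.
3. `except ZeroDivisionError` matches → value = 92.
Result: 92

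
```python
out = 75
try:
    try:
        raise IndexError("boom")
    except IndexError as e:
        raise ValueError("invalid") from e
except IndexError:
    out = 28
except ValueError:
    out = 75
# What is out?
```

Step-by-step execution trace:
1. Inner try raises IndexError; inner `except IndexError as e` catches it.
2. `raise ValueError(...) from e` raises ValueError (IndexError is attached as __cause__, but only ValueError is active).
3. Outer `except IndexError` does not match ValueError; skipped.
4. Outer `except ValueError` matches → out = 75.
Result: 75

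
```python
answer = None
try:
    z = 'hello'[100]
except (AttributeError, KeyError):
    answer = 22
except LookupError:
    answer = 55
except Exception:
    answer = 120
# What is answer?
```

Step-by-step execution trace:
1. `z = 'hello'[100]` raises IndexError.
2. `except (AttributeError, KeyError)` does not match IndexError; skipped.
3. `except LookupError` matches (IndexError is a subclass of LookupError) → answer = 55.
4. `except Exception` is not reached.
Result: 55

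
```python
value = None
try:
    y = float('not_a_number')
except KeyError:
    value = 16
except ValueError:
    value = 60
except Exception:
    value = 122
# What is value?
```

Step-by-step execution trace:
1. `y = float('not_a_number')` raises ValueError.
2. `except KeyError` does not match ValueError; skipped.
3. `except ValueError` matches → value = 60.
4. Remaining except clauses are skipped.
Result: 60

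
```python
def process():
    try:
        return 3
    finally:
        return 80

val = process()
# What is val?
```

Step-by-step execution trace:
1. `process()` enters try: `return 3` sets pending return value 3.
2. Before returning, `finally: return 80` runs and overrides the pending return.
3. process() returns 80 → val = 80.
Result: 80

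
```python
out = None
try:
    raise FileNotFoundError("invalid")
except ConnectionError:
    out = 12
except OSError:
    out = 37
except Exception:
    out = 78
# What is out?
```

Step-by-step execution trace:
1. `raise FileNotFoundError(...)` raises FileNotFoundError.
2. `except ConnectionError` does not match (FileNotFoundError is not a subclass of ConnectionError); skipped.
3. `except OSError` matches (FileNotFoundError is a subclass of OSError) → out = 37.
4. `except Exception` is not reached.
Result: 37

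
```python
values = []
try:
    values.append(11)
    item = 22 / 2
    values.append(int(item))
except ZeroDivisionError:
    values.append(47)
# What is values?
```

Step-by-step execution trace:
1. try: `values.append(11)` → values = [11].
2. `item = 22 / 2` → item = 11.0. No exception raised.
3. `values.append(int(item))` → values = [11, 11].
4. `except ZeroDivisionError` is skipped (no exception was raised).
Result: [11, 11]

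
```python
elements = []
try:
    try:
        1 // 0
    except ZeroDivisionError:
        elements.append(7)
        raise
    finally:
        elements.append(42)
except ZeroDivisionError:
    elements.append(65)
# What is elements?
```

Step-by-step execution trace:
1. Inner try: `1 // 0` raises ZeroDivisionError.
2. Inner `except ZeroDivisionError` matches → `elements.append(7)` → elements = [7].
3. bare `raise` re-raises ZeroDivisionError.
4. Inner `finally` runs during unwinding: `elements.append(42)` → elements = [7, 42].
5. Outer `except ZeroDivisionError` matches → `elements.append(65)` → elements = [7, 42, 65].
Result: [7, 42, 65]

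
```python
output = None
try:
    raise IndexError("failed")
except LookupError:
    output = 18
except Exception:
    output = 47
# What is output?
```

Step-by-step execution trace:
1. `raise IndexError(...)` raises IndexError.
2. `except LookupError` matches (IndexError is a subclass of LookupError) → output = 18.
3. `except Exception` is not reached.
Result: 18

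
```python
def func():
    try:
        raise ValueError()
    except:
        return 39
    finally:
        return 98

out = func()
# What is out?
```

Step-by-step execution trace:
1. `func()` enters try: `raise ValueError()` raises ValueError.
2. bare `except` matches → `return 39` sets pending return value 39.
3. Before returning, `finally: return 98` runs and overrides the pending return.
4. func() returns 98 → out = 98.
Result: 98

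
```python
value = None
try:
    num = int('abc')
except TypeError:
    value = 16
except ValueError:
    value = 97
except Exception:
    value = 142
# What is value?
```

Step-by-step execution trace:
1. `num = int('abc')` raises ValueError.
2. `except TypeError` does not match ValueError; skipped.
3. `except ValueError` matches → value = 97.
4. Remaining except clauses are skipped.
Result: 97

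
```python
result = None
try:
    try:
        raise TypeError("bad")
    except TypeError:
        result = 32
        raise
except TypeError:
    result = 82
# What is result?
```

Step-by-step execution trace:
1. Inner try: `raise TypeError("bad")` raises TypeError.
2. Inner `except TypeError` matches → result = 32.
3. bare `raise` re-raises the same TypeError.
4. Outer `except TypeError` matches → result = 82.
Result: 82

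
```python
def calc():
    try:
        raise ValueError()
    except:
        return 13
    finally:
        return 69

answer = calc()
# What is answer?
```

Step-by-step execution trace:
1. `calc()` enters try: `raise ValueError()` raises ValueError.
2. bare `except` matches → `return 13` sets pending return value 13.
3. Before returning, `finally: return 69` runs and overrides the pending return.
4. calc() returns 69 → answer = 69.
Result: 69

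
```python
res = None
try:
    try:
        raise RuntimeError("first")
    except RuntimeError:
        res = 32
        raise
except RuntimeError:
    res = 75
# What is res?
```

Step-by-step execution trace:
1. Inner try: `raise RuntimeError("first")` raises RuntimeError.
2. Inner `except RuntimeError` matches → res = 32.
3. bare `raise` re-raises the same RuntimeError.
4. Outer `except RuntimeError` matches → res = 75.
Result: 75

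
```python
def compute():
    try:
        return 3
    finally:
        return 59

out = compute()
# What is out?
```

Step-by-step execution trace:
1. `compute()` enters try: `return 3` sets pending return value 3.
2. Before returning, `finally: return 59` runs and overrides the pending return.
3. compute() returns 59 → out = 59.
Result: 59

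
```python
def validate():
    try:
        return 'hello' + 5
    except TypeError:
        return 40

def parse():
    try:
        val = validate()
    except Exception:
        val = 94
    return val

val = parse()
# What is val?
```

Step-by-step execution trace:
1. `parse()` calls `validate()`.
2. In validate: `'hello' + 5` raises TypeError; `except TypeError` catches it → returns 40.
3. In parse: `val = validate()` → val = 40. No exception reaches parse.
4. `except Exception` is skipped; parse returns 40.
5. val = 40.
Result: 40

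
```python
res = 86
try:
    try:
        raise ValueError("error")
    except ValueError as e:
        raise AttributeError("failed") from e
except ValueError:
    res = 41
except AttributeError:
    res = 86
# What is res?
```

Step-by-step execution trace:
1. Inner try raises ValueError; inner `except ValueError as e` catches it.
2. `raise AttributeError(...) from e` raises AttributeError (ValueError is attached as __cause__, but only AttributeError is active).
3. Outer `except ValueError` does not match AttributeError; skipped.
4. Outer `except AttributeError` matches → res = 86.
Result: 86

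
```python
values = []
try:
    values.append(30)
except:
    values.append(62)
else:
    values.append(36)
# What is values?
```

Step-by-step execution trace:
1. try: `values.append(30)` → values = [30]. No exception raised.
2. `except` is skipped.
3. `else` runs (try completed without exception): `values.append(36)` → values = [30, 36].
Result: [30, 36]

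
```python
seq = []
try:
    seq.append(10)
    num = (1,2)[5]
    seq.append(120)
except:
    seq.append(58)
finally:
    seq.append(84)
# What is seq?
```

Step-by-step execution trace:
1. try: `seq.append(10)` → seq = [10].
2. `num = (1,2)[5]` raises IndexError; `seq.append(120)` is not reached.
3. bare `except` matches → `seq.append(58)` → seq = [10, 58].
4. finally always runs: `seq.append(84)` → seq = [10, 58, 84].
Result: [10, 58, 84]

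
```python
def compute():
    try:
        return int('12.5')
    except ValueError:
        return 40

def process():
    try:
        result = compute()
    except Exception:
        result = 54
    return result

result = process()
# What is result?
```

Step-by-step execution trace:
1. `process()` calls `compute()`.
2. In compute: `int('12.5')` raises ValueError; `except ValueError` catches it → returns 40.
3. In process: `result = compute()` → result = 40. No exception reaches process.
4. `except Exception` is skipped; process returns 40.
5. result = 40.
Result: 40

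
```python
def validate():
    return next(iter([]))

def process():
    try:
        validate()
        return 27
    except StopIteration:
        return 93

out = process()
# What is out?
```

Step-by-step execution trace:
1. `process()` calls `validate()`.
2. `validate()` evaluates `next(iter([]))`, which raises StopIteration; it propagates to the caller.
3. `return 27` is not reached.
4. `except StopIteration` in process matches → returns 93.
5. out = 93.
Result: 93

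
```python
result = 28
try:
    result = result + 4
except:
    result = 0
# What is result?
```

Step-by-step execution trace:
1. result starts at 28.
2. try: `result = result + 4` → result = 32. No exception raised.
3. `except` is skipped.
Result: 32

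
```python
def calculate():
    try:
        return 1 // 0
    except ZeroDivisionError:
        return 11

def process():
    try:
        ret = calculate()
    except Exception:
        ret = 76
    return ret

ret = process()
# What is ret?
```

Step-by-step execution trace:
1. `process()` calls `calculate()`.
2. In calculate: `1 // 0` raises ZeroDivisionError; `except ZeroDivisionError` catches it → returns 11.
3. In process: `ret = calculate()` → ret = 11. No exception reaches process.
4. `except Exception` is skipped; process returns 11.
5. ret = 11.
Result: 11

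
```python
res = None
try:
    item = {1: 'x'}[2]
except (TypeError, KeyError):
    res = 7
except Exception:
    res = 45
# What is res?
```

Step-by-step execution trace:
1. `item = {1: 'x'}[2]` raises KeyError.
2. `except (TypeError, KeyError)` matches (KeyError is in the tuple) → res = 7.
3. `except Exception` is not reached.
Result: 7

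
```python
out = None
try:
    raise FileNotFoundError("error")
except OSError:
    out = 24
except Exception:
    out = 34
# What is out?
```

Step-by-step execution trace:
1. `raise FileNotFoundError(...)` raises FileNotFoundError.
2. `except OSError` matches (FileNotFoundError is a subclass of OSError) → out = 24.
3. `except Exception` is not reached.
Result: 24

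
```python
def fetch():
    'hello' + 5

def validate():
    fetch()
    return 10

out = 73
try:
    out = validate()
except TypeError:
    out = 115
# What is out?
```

Step-by-step execution trace:
1. out starts at 73.
2. try: `validate()` calls `fetch()`.
3. `fetch()` evaluates `'hello' + 5`, which raises TypeError; it propagates through validate (uncaught).
4. `return 10` in validate is not reached; the assignment to out does not complete.
5. `except TypeError` matches → out = 115.
Result: 115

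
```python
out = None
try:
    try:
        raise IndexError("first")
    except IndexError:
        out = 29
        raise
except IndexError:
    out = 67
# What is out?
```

Step-by-step execution trace:
1. Inner try: `raise IndexError("first")` raises IndexError.
2. Inner `except IndexError` matches → out = 29.
3. bare `raise` re-raises the same IndexError.
4. Outer `except IndexError` matches → out = 67.
Result: 67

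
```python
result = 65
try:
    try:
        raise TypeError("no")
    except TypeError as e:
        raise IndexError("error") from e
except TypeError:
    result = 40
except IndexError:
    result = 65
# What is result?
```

Step-by-step execution trace:
1. Inner try raises TypeError; inner `except TypeError as e` catches it.
2. `raise IndexError(...) from e` raises IndexError (TypeError is attached as __cause__, but only IndexError is active).
3. Outer `except TypeError` does not match IndexError; skipped.
4. Outer `except IndexError` matches → result = 65.
Result: 65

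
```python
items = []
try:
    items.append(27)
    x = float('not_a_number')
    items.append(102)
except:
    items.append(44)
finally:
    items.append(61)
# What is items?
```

Step-by-step execution trace:
1. try: `items.append(27)` → items = [27].
2. `x = float('not_a_number')` raises ValueError; `items.append(102)` is not reached.
3. bare `except` matches → `items.append(44)` → items = [27, 44].
4. finally always runs: `items.append(61)` → items = [27, 44, 61].
Result: [27, 44, 61]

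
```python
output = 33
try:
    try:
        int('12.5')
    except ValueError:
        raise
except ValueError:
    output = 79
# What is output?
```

Step-by-step execution trace:
1. Inner try: `int('12.5')` raises ValueError.
2. Inner `except ValueError` matches; bare `raise` re-raises the same ValueError.
3. Outer `except ValueError` matches → output = 79.
Result: 79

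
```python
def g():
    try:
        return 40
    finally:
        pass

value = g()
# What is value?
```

Step-by-step execution trace:
1. `g()` enters try: `return 40` sets pending return value 40.
2. Before returning, `finally: pass` runs (no effect).
3. g() returns 40 → value = 40.
Result: 40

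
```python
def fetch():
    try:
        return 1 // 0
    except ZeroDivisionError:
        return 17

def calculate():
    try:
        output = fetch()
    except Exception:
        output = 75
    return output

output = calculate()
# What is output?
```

Step-by-step execution trace:
1. `calculate()` calls `fetch()`.
2. In fetch: `1 // 0` raises ZeroDivisionError; `except ZeroDivisionError` catches it → returns 17.
3. In calculate: `output = fetch()` → output = 17. No exception reaches calculate.
4. `except Exception` is skipped; calculate returns 17.
5. output = 17.
Result: 17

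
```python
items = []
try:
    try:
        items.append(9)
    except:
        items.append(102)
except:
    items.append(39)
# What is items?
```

Step-by-step execution trace:
1. Inner try: `items.append(9)` → items = [9]. No exception raised.
2. Inner `except` is skipped.
3. Inner try completes normally; outer `except` is skipped.
Result: [9]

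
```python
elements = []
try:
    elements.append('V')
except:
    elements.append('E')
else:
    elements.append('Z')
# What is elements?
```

Step-by-step execution trace:
1. try: `elements.append('V')` → elements = ['V']. No exception raised.
2. `except` is skipped.
3. `else` runs (try completed without exception): `elements.append('Z')` → elements = ['V', 'Z'].
Result: ['V', 'Z']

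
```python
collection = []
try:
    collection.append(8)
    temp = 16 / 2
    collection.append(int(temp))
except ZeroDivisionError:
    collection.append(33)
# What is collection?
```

Step-by-step execution trace:
1. try: `collection.append(8)` → collection = [8].
2. `temp = 16 / 2` → temp = 8.0. No exception raised.
3. `collection.append(int(temp))` → collection = [8, 8].
4. `except ZeroDivisionError` is skipped (no exception was raised).
Result: [8, 8]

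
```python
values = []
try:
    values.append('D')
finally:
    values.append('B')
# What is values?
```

Step-by-step execution trace:
1. try: `values.append('D')` → values = ['D'].
2. The try body completes without raising.
3. finally always runs: `values.append('B')` → values = ['D', 'B'].
Result: ['D', 'B']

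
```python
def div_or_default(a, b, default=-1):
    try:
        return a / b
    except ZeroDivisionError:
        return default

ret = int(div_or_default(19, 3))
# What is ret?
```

Step-by-step execution trace:
1. `div_or_default(19, 3)` enters try: `return 19 / 3` → returns 6.333333333333333. No exception raised.
2. `except ZeroDivisionError` is skipped.
3. `int(6.333333333333333)` → 6 → ret = 6.
Result: 6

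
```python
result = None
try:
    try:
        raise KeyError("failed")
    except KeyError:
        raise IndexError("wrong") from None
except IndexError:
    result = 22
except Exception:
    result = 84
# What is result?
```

Step-by-step execution trace:
1. Inner try raises KeyError; inner `except KeyError` catches it.
2. `raise IndexError(...) from None` raises IndexError (from None suppresses __context__, but the active exception is still IndexError).
3. Outer `except IndexError` matches → result = 22.
4. `except Exception` is not reached.
Result: 22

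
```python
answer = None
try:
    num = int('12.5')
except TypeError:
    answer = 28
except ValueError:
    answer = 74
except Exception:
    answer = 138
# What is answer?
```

Step-by-step execution trace:
1. `num = int('12.5')` raises ValueError.
2. `except TypeError` does not match ValueError; skipped.
3. `except ValueError` matches → answer = 74.
4. Remaining except clauses are skipped.
Result: 74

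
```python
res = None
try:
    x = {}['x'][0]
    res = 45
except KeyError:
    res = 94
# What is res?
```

Step-by-step execution trace:
1. `x = {}['x'][0]` raises KeyError.
2. `res = 45` is not reached.
3. `except KeyError` matches → res = 94.
Result: 94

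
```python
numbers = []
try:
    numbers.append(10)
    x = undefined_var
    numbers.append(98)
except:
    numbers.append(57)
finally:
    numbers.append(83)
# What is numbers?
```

Step-by-step execution trace:
1. try: `numbers.append(10)` → numbers = [10].
2. `x = undefined_var` raises NameError; `numbers.append(98)` is not reached.
3. bare `except` matches → `numbers.append(57)` → numbers = [10, 57].
4. finally always runs: `numbers.append(83)` → numbers = [10, 57, 83].
Result: [10, 57, 83]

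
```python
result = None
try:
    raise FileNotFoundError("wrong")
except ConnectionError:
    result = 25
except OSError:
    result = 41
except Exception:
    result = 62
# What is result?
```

Step-by-step execution trace:
1. `raise FileNotFoundError(...)` raises FileNotFoundError.
2. `except ConnectionError` does not match (FileNotFoundError is not a subclass of ConnectionError); skipped.
3. `except OSError` matches (FileNotFoundError is a subclass of OSError) → result = 41.
4. `except Exception` is not reached.
Result: 41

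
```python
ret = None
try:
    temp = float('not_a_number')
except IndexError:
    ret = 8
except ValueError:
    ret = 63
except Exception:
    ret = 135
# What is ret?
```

Step-by-step execution trace:
1. `temp = float('not_a_number')` raises ValueError.
2. `except IndexError` does not match ValueError; skipped.
3. `except ValueError` matches → ret = 63.
4. Remaining except clauses are skipped.
Result: 63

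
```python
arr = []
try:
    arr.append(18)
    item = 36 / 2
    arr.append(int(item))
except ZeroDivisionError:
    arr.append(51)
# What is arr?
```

Step-by-step execution trace:
1. try: `arr.append(18)` → arr = [18].
2. `item = 36 / 2` → item = 18.0. No exception raised.
3. `arr.append(int(item))` → arr = [18, 18].
4. `except ZeroDivisionError` is skipped (no exception was raised).
Result: [18, 18]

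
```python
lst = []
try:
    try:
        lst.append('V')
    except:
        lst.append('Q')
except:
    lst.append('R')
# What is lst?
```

Step-by-step execution trace:
1. Inner try: `lst.append('V')` → lst = ['V']. No exception raised.
2. Inner `except` is skipped.
3. Inner try completes normally; outer `except` is skipped.
Result: ['V']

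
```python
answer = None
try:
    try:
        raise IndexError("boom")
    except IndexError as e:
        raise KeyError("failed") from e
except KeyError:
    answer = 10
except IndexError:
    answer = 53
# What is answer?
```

Step-by-step execution trace:
1. Inner try raises IndexError; inner `except IndexError as e` catches it.
2. `raise KeyError(...) from e` raises KeyError (IndexError is attached as __cause__, but only KeyError is active).
3. Outer `except KeyError` matches → answer = 10.
4. `except IndexError` is not reached.
Result: 10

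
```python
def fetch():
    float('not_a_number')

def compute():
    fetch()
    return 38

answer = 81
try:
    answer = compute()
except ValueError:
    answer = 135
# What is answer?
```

Step-by-step execution trace:
1. answer starts at 81.
2. try: `compute()` calls `fetch()`.
3. `fetch()` evaluates `float('not_a_number')`, which raises ValueError; it propagates through compute (uncaught).
4. `return 38` in compute is not reached; the assignment to answer does not complete.
5. `except ValueError` matches → answer = 135.
Result: 135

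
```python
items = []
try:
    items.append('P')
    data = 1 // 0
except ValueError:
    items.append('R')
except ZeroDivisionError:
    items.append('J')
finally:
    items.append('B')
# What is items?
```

Step-by-step execution trace:
1. try: `items.append('P')` → items = ['P'].
2. `data = 1 // 0` raises ZeroDivisionError.
3. `except ValueError` does not match ZeroDivisionError; skipped.
4. `except ZeroDivisionError` matches → `items.append('J')` → items = ['P', 'J'].
5. finally always runs: `items.append('B')` → items = ['P', 'J', 'B'].
Result: ['P', 'J', 'B']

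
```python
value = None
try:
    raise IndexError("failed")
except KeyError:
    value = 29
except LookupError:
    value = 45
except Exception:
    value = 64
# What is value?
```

Step-by-step execution trace:
1. `raise IndexError(...)` raises IndexError.
2. `except KeyError` does not match (IndexError is not a subclass of KeyError); skipped.
3. `except LookupError` matches (IndexError is a subclass of LookupError) → value = 45.
4. `except Exception` is not reached.
Result: 45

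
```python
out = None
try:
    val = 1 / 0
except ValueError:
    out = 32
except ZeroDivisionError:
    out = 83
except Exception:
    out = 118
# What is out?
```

Step-by-step execution trace:
1. `val = 1 / 0` raises ZeroDivisionError.
2. `except ValueError` does not match ZeroDivisionError; skipped.
3. `except ZeroDivisionError` matches → out = 83.
4. Remaining except clauses are skipped.
Result: 83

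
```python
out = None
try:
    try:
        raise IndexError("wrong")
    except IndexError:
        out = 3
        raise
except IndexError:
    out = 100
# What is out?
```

Step-by-step execution trace:
1. Inner try: `raise IndexError("wrong")` raises IndexError.
2. Inner `except IndexError` matches → out = 3.
3. bare `raise` re-raises the same IndexError.
4. Outer `except IndexError` matches → out = 100.
Result: 100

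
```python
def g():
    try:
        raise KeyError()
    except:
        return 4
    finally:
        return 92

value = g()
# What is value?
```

Step-by-step execution trace:
1. `g()` enters try: `raise KeyError()` raises KeyError.
2. bare `except` matches → `return 4` sets pending return value 4.
3. Before returning, `finally: return 92` runs and overrides the pending return.
4. g() returns 92 → value = 92.
Result: 92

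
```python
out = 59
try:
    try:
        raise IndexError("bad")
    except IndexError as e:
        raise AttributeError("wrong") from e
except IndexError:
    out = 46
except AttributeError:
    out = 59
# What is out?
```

Step-by-step execution trace:
1. Inner try raises IndexError; inner `except IndexError as e` catches it.
2. `raise AttributeError(...) from e` raises AttributeError (IndexError is attached as __cause__, but only AttributeError is active).
3. Outer `except IndexError` does not match AttributeError; skipped.
4. Outer `except AttributeError` matches → out = 59.
Result: 59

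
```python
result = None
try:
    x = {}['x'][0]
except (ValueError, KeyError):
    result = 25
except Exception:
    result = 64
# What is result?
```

Step-by-step execution trace:
1. `x = {}['x'][0]` raises KeyError.
2. `except (ValueError, KeyError)` matches (KeyError is in the tuple) → result = 25.
3. `except Exception` is not reached.
Result: 25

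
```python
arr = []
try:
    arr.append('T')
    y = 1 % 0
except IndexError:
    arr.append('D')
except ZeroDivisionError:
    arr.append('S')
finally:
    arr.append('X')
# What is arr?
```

Step-by-step execution trace:
1. try: `arr.append('T')` → arr = ['T'].
2. `y = 1 % 0` raises ZeroDivisionError.
3. `except IndexError` does not match ZeroDivisionError; skipped.
4. `except ZeroDivisionError` matches → `arr.append('S')` → arr = ['T', 'S'].
5. finally always runs: `arr.append('X')` → arr = ['T', 'S', 'X'].
Result: ['T', 'S', 'X']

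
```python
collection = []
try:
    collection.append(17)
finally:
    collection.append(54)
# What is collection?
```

Step-by-step execution trace:
1. try: `collection.append(17)` → collection = [17].
2. The try body completes without raising.
3. finally always runs: `collection.append(54)` → collection = [17, 54].
Result: [17, 54]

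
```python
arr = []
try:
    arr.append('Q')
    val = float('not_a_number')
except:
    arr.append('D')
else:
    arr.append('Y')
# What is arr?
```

Step-by-step execution trace:
1. try: `arr.append('Q')` → arr = ['Q'].
2. `val = float('not_a_number')` raises ValueError.
3. bare `except` matches → `arr.append('D')` → arr = ['Q', 'D'].
4. `else` is skipped (an exception was raised).
Result: ['Q', 'D']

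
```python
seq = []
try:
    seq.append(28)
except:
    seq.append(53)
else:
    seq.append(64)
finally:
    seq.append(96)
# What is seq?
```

Step-by-step execution trace:
1. try: `seq.append(28)` → seq = [28]. No exception raised.
2. `except` is skipped.
3. `else` runs: `seq.append(64)` → seq = [28, 64].
4. `finally` always runs: `seq.append(96)` → seq = [28, 64, 96].
Result: [28, 64, 96]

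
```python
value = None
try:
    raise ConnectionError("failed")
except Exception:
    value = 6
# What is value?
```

Step-by-step execution trace:
1. `raise ConnectionError(...)` raises ConnectionError.
2. `except Exception` matches (ConnectionError is a subclass of Exception) → value = 6.
Result: 6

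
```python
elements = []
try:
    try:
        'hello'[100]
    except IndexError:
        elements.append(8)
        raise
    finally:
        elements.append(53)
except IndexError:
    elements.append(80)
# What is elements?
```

Step-by-step execution trace:
1. Inner try: `'hello'[100]` raises IndexError.
2. Inner `except IndexError` matches → `elements.append(8)` → elements = [8].
3. bare `raise` re-raises IndexError.
4. Inner `finally` runs during unwinding: `elements.append(53)` → elements = [8, 53].
5. Outer `except IndexError` matches → `elements.append(80)` → elements = [8, 53, 80].
Result: [8, 53, 80]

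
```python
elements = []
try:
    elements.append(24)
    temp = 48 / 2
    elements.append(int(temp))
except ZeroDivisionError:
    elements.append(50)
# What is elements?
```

Step-by-step execution trace:
1. try: `elements.append(24)` → elements = [24].
2. `temp = 48 / 2` → temp = 24.0. No exception raised.
3. `elements.append(int(temp))` → elements = [24, 24].
4. `except ZeroDivisionError` is skipped (no exception was raised).
Result: [24, 24]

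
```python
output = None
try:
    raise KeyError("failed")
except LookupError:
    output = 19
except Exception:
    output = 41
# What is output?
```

Step-by-step execution trace:
1. `raise KeyError(...)` raises KeyError.
2. `except LookupError` matches (KeyError is a subclass of LookupError) → output = 19.
3. `except Exception` is not reached.
Result: 19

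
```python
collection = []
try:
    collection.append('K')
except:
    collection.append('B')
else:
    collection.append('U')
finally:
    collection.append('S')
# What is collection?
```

Step-by-step execution trace:
1. try: `collection.append('K')` → collection = ['K']. No exception raised.
2. `except` is skipped.
3. `else` runs: `collection.append('U')` → collection = ['K', 'U'].
4. `finally` always runs: `collection.append('S')` → collection = ['K', 'U', 'S'].
Result: ['K', 'U', 'S']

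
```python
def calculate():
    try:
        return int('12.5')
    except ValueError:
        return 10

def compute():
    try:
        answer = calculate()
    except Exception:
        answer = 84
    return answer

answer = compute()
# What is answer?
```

Step-by-step execution trace:
1. `compute()` calls `calculate()`.
2. In calculate: `int('12.5')` raises ValueError; `except ValueError` catches it → returns 10.
3. In compute: `answer = calculate()` → answer = 10. No exception reaches compute.
4. `except Exception` is skipped; compute returns 10.
5. answer = 10.
Result: 10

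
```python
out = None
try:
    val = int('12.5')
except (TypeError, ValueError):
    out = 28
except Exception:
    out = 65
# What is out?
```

Step-by-step execution trace:
1. `val = int('12.5')` raises ValueError.
2. `except (TypeError, ValueError)` matches (ValueError is in the tuple) → out = 28.
3. `except Exception` is not reached.
Result: 28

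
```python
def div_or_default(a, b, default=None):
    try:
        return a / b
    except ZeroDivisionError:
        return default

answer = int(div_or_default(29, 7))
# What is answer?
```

Step-by-step execution trace:
1. `div_or_default(29, 7)` enters try: `return 29 / 7` → returns 4.142857142857143. No exception raised.
2. `except ZeroDivisionError` is skipped.
3. `int(4.142857142857143)` → 4 → answer = 4.
Result: 4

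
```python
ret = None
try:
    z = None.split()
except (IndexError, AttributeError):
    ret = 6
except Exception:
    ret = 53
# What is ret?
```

Step-by-step execution trace:
1. `z = None.split()` raises AttributeError.
2. `except (IndexError, AttributeError)` matches (AttributeError is in the tuple) → ret = 6.
3. `except Exception` is not reached.
Result: 6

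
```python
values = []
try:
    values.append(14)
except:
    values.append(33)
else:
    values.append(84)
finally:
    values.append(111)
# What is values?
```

Step-by-step execution trace:
1. try: `values.append(14)` → values = [14]. No exception raised.
2. `except` is skipped.
3. `else` runs: `values.append(84)` → values = [14, 84].
4. `finally` always runs: `values.append(111)` → values = [14, 84, 111].
Result: [14, 84, 111]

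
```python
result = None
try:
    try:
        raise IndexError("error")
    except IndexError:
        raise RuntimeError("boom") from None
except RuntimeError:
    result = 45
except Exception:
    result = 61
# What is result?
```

Step-by-step execution trace:
1. Inner try raises IndexError; inner `except IndexError` catches it.
2. `raise RuntimeError(...) from None` raises RuntimeError (from None suppresses __context__, but the active exception is still RuntimeError).
3. Outer `except RuntimeError` matches → result = 45.
4. `except Exception` is not reached.
Result: 45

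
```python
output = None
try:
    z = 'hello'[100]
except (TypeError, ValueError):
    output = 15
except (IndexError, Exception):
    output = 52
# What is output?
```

Step-by-step execution trace:
1. `z = 'hello'[100]` raises IndexError.
2. `except (TypeError, ValueError)` does not match IndexError; skipped.
3. `except (IndexError, Exception)` matches (IndexError is in the tuple) → output = 52.
Result: 52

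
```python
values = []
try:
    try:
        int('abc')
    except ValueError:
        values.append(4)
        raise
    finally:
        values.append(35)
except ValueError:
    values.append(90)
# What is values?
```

Step-by-step execution trace:
1. Inner try: `int('abc')` raises ValueError.
2. Inner `except ValueError` matches → `values.append(4)` → values = [4].
3. bare `raise` re-raises ValueError.
4. Inner `finally` runs during unwinding: `values.append(35)` → values = [4, 35].
5. Outer `except ValueError` matches → `values.append(90)` → values = [4, 35, 90].
Result: [4, 35, 90]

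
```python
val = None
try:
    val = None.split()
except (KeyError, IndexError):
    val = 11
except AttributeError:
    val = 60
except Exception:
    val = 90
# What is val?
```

Step-by-step execution trace:
1. `val = None.split()` raises AttributeError.
2. `except (KeyError, IndexError)` does not match AttributeError; skipped.
3. `except AttributeError` matches (exact type match) → val = 60.
4. `except Exception` is not reached.
Result: 60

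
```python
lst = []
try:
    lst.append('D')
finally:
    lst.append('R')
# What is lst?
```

Step-by-step execution trace:
1. try: `lst.append('D')` → lst = ['D'].
2. The try body completes without raising.
3. finally always runs: `lst.append('R')` → lst = ['D', 'R'].
Result: ['D', 'R']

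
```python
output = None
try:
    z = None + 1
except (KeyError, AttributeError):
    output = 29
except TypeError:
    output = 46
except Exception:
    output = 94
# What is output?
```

Step-by-step execution trace:
1. `z = None + 1` raises TypeError.
2. `except (KeyError, AttributeError)` does not match TypeError; skipped.
3. `except TypeError` matches (exact type match) → output = 46.
4. `except Exception` is not reached.
Result: 46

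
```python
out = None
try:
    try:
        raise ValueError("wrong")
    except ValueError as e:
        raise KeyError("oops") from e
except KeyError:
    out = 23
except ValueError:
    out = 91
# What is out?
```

Step-by-step execution trace:
1. Inner try raises ValueError; inner `except ValueError as e` catches it.
2. `raise KeyError(...) from e` raises KeyError (ValueError is attached as __cause__, but only KeyError is active).
3. Outer `except KeyError` matches → out = 23.
4. `except ValueError` is not reached.
Result: 23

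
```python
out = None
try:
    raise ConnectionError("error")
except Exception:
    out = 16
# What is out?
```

Step-by-step execution trace:
1. `raise ConnectionError(...)` raises ConnectionError.
2. `except Exception` matches (ConnectionError is a subclass of Exception) → out = 16.
Result: 16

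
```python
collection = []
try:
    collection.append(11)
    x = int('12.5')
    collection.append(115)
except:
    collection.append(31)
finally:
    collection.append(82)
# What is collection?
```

Step-by-step execution trace:
1. try: `collection.append(11)` → collection = [11].
2. `x = int('12.5')` raises ValueError; `collection.append(115)` is not reached.
3. bare `except` matches → `collection.append(31)` → collection = [11, 31].
4. finally always runs: `collection.append(82)` → collection = [11, 31, 82].
Result: [11, 31, 82]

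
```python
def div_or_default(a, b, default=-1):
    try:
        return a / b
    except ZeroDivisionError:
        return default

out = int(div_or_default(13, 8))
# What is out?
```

Step-by-step execution trace:
1. `div_or_default(13, 8)` enters try: `return 13 / 8` → returns 1.625. No exception raised.
2. `except ZeroDivisionError` is skipped.
3. `int(1.625)` → 1 → out = 1.
Result: 1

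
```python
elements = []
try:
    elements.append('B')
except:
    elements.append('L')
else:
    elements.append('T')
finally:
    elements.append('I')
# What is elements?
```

Step-by-step execution trace:
1. try: `elements.append('B')` → elements = ['B']. No exception raised.
2. `except` is skipped.
3. `else` runs: `elements.append('T')` → elements = ['B', 'T'].
4. `finally` always runs: `elements.append('I')` → elements = ['B', 'T', 'I'].
Result: ['B', 'T', 'I']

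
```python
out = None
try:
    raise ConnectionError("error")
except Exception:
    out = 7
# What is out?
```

Step-by-step execution trace:
1. `raise ConnectionError(...)` raises ConnectionError.
2. `except Exception` matches (ConnectionError is a subclass of Exception) → out = 7.
Result: 7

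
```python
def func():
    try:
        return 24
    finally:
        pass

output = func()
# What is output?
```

Step-by-step execution trace:
1. `func()` enters try: `return 24` sets pending return value 24.
2. Before returning, `finally: pass` runs (no effect).
3. func() returns 24 → output = 24.
Result: 24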